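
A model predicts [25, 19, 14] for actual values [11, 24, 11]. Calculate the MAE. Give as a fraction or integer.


MAE = (1/3) * (|11-25|=14 + |24-19|=5 + |11-14|=3). Sum = 22. MAE = 22/3.

22/3


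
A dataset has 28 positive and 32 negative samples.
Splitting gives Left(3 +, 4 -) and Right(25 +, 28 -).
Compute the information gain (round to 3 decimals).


H(parent) = 0.9968. H(left) = 0.9852, H(right) = 0.9977. Weighted = (7/60)*0.9852 + (53/60)*0.9977 = 0.9962. IG = 0.9968 - 0.9962 = 0.0006, which rounds to 0.001.

0.001


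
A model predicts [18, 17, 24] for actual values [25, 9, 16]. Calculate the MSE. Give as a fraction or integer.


MSE = (1/3) * ((25-18)^2=49 + (9-17)^2=64 + (16-24)^2=64). Sum = 177. MSE = 59.

59


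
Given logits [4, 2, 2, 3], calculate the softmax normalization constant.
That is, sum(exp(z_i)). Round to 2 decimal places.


Denom = e^4=54.5982 + e^2=7.3891 + e^2=7.3891 + e^3=20.0855. Sum = 89.4619, which rounds to 89.46.

89.46


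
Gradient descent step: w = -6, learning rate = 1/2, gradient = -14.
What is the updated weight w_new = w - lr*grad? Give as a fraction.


w_new = -6 - 1/2 * -14 = -6 - -7 = 1.

1


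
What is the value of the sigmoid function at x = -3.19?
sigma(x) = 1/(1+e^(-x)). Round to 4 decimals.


sigma(-3.19) = 1/(1+e^(3.19)) = 1/(1+24.288427) = 1/25.288427 = 0.0395.

0.0395


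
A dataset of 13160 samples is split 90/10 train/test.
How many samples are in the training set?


Test set = 13160 * 10% = 1316. Training set = 13160 - 1316 = 11844.

11844


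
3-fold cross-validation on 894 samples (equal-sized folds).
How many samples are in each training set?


Each validation fold has 894/3 = 298 samples. Training set = 894 - 298 = 596.

596


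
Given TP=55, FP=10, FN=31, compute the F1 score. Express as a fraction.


Precision = 55/65 = 11/13. Recall = 55/86 = 55/86. F1 = 2*P*R/(P+R) = 110/151.

110/151


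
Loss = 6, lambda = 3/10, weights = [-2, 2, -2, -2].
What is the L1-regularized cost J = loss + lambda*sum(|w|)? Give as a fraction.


L1 norm = sum(|w|) = 8. J = 6 + 3/10 * 8 = 42/5.

42/5


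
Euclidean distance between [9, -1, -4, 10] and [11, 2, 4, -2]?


d = sqrt(sum of squared differences). (9-11)^2=4, (-1-2)^2=9, (-4-4)^2=64, (10--2)^2=144. Sum = 221.

sqrt(221)


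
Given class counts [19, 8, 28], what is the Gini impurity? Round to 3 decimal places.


Total = 55. Proportions: 19/55, 8/55, 28/55. sum(p_i^2) = 0.3997. Gini = 1 - 0.3997 = 0.6003, which rounds to 0.600.

0.600


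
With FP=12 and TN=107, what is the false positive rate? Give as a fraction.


FPR = FP / (FP + TN) = 12 / 119 = 12/119.

12/119


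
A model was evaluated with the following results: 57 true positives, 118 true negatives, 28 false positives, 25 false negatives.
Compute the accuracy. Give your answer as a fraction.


Accuracy = (TP + TN) / (TP + TN + FP + FN) = (57 + 118) / 228 = 175/228.

175/228


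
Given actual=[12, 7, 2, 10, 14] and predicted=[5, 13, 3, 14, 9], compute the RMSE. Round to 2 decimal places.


MSE = 25.4000. RMSE = sqrt(25.4000) = 5.04.

5.04


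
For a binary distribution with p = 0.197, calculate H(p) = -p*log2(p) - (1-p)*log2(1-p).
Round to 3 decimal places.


H = -0.197*log2(0.197) - 0.803*log2(0.803) = 0.716.

0.716


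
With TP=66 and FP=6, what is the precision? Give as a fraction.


Precision = TP / (TP + FP) = 66 / 72 = 11/12.

11/12


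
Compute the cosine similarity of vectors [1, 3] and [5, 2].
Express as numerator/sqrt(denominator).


dot = 11. |a|^2 = 10, |b|^2 = 29. cos = 11/sqrt(290).

11/sqrt(290)


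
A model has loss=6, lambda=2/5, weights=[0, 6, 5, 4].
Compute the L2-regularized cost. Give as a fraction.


L2 sq norm = sum(w^2) = 77. J = 6 + 2/5 * 77 = 184/5.

184/5


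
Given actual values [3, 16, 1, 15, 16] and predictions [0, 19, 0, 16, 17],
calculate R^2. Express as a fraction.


Mean(y) = 51/5. SS_res = 21. SS_tot = 1134/5. R^2 = 1 - 21/(1134/5) = 49/54.

49/54


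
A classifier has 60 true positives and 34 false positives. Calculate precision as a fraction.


Precision = TP / (TP + FP) = 60 / 94 = 30/47.

30/47


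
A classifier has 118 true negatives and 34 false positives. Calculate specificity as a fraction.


Specificity = TN / (TN + FP) = 118 / 152 = 59/76.

59/76


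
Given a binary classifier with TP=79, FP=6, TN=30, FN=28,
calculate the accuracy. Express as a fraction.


Accuracy = (TP + TN) / (TP + TN + FP + FN) = (79 + 30) / 143 = 109/143.

109/143


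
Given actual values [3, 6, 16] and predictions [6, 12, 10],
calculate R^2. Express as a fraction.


Mean(y) = 25/3. SS_res = 81. SS_tot = 278/3. R^2 = 1 - 81/(278/3) = 35/278.

35/278


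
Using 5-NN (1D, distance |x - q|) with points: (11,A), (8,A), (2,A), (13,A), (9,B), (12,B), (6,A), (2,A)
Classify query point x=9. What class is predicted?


Distances: |11-9|=2, |8-9|=1, |2-9|=7, |13-9|=4, |9-9|=0, |12-9|=3, |6-9|=3, |2-9|=7. 5 nearest: (9,B), (8,A), (11,A), (6,A), (12,B). Counts: {'B': 2, 'A': 3}. Majority class: A.

A


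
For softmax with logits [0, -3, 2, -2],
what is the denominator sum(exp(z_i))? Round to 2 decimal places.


Denom = e^0=1.0000 + e^-3=0.0498 + e^2=7.3891 + e^-2=0.1353. Sum = 8.5742, which rounds to 8.57.

8.57


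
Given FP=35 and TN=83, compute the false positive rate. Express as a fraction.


FPR = FP / (FP + TN) = 35 / 118 = 35/118.

35/118


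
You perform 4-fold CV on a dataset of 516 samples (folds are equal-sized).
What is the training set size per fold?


Each validation fold has 516/4 = 129 samples. Training set = 516 - 129 = 387.

387


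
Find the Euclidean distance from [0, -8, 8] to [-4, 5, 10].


d = sqrt(sum of squared differences). (0--4)^2=16, (-8-5)^2=169, (8-10)^2=4. Sum = 189.

sqrt(189)


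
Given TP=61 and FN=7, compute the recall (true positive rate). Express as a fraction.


Recall = TP / (TP + FN) = 61 / 68 = 61/68.

61/68


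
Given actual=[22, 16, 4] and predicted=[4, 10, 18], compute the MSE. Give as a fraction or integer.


MSE = (1/3) * ((22-4)^2=324 + (16-10)^2=36 + (4-18)^2=196). Sum = 556. MSE = 556/3.

556/3


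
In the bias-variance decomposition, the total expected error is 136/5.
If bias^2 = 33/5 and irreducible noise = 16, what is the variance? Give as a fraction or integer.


Total error = bias^2 + variance + irreducible noise. So variance = 136/5 - 33/5 - 16 = 23/5.

23/5


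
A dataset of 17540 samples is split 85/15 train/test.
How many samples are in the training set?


Test set = 17540 * 15% = 2631. Training set = 17540 - 2631 = 14909.

14909


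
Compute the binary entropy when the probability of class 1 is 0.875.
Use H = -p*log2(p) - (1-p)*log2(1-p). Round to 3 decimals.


H = -0.875*log2(0.875) - 0.125*log2(0.125) = 0.544.

0.544


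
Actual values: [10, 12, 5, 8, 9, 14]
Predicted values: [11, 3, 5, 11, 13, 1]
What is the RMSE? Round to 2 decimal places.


MSE = 46.0000. RMSE = sqrt(46.0000) = 6.78.

6.78


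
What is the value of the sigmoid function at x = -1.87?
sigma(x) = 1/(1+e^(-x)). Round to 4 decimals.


sigma(-1.87) = 1/(1+e^(1.87)) = 1/(1+6.488296) = 1/7.488296 = 0.1335.

0.1335


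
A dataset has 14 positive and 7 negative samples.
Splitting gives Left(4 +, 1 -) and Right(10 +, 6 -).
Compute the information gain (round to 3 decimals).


H(parent) = 0.9183. H(left) = 0.7219, H(right) = 0.9544. Weighted = (5/21)*0.7219 + (16/21)*0.9544 = 0.8990. IG = 0.9183 - 0.8990 = 0.0193, which rounds to 0.019.

0.019


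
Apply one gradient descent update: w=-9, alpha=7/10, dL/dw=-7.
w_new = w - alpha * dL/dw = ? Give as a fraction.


w_new = -9 - 7/10 * -7 = -9 - -49/10 = -41/10.

-41/10


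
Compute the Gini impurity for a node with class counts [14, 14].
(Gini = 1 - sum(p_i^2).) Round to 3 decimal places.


Total = 28. Proportions: 14/28, 14/28. sum(p_i^2) = 0.5000. Gini = 1 - 0.5000 = 0.5000, which rounds to 0.500.

0.500


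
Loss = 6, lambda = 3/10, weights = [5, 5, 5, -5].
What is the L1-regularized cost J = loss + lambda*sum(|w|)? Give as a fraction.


L1 norm = sum(|w|) = 20. J = 6 + 3/10 * 20 = 12.

12


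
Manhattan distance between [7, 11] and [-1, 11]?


d = sum of absolute differences: |7--1|=8 + |11-11|=0 = 8.

8


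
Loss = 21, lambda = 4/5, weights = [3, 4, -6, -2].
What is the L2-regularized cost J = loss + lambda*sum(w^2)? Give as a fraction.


L2 sq norm = sum(w^2) = 65. J = 21 + 4/5 * 65 = 73.

73


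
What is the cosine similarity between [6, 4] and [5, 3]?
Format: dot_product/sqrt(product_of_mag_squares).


dot = 42. |a|^2 = 52, |b|^2 = 34. cos = 42/sqrt(1768).

42/sqrt(1768)


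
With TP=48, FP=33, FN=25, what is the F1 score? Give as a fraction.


Precision = 48/81 = 16/27. Recall = 48/73 = 48/73. F1 = 2*P*R/(P+R) = 48/77.

48/77


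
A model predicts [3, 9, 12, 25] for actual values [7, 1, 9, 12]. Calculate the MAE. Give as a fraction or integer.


MAE = (1/4) * (|7-3|=4 + |1-9|=8 + |9-12|=3 + |12-25|=13). Sum = 28. MAE = 7.

7


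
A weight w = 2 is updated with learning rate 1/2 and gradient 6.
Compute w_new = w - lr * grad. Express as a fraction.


w_new = 2 - 1/2 * 6 = 2 - 3 = -1.

-1


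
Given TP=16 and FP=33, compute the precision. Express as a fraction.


Precision = TP / (TP + FP) = 16 / 49 = 16/49.

16/49


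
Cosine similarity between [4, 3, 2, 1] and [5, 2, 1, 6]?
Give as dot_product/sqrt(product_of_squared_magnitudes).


dot = 34. |a|^2 = 30, |b|^2 = 66. cos = 34/sqrt(1980).

34/sqrt(1980)


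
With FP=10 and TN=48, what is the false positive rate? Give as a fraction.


FPR = FP / (FP + TN) = 10 / 58 = 5/29.

5/29


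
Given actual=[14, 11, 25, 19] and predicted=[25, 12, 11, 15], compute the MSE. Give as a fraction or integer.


MSE = (1/4) * ((14-25)^2=121 + (11-12)^2=1 + (25-11)^2=196 + (19-15)^2=16). Sum = 334. MSE = 167/2.

167/2


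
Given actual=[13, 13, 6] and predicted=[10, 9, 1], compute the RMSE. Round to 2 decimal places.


MSE = 16.6667. RMSE = sqrt(16.6667) = 4.08.

4.08


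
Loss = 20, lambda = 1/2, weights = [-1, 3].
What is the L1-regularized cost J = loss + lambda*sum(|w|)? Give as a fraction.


L1 norm = sum(|w|) = 4. J = 20 + 1/2 * 4 = 22.

22


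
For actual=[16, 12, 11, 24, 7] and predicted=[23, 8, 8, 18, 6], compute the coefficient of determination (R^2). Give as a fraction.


Mean(y) = 14. SS_res = 111. SS_tot = 166. R^2 = 1 - 111/(166) = 55/166.

55/166


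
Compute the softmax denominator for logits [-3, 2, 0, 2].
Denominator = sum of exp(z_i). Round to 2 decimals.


Denom = e^-3=0.0498 + e^2=7.3891 + e^0=1.0000 + e^2=7.3891. Sum = 15.8280, which rounds to 15.83.

15.83


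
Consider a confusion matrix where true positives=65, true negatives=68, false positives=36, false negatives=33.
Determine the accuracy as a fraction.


Accuracy = (TP + TN) / (TP + TN + FP + FN) = (65 + 68) / 202 = 133/202.

133/202


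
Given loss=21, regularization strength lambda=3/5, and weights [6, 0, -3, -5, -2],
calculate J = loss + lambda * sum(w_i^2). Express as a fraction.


L2 sq norm = sum(w^2) = 74. J = 21 + 3/5 * 74 = 327/5.

327/5


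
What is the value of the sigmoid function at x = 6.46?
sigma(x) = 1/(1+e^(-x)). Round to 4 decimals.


sigma(6.46) = 1/(1+e^(-6.46)) = 1/(1+0.001565) = 1/1.001565 = 0.9984.

0.9984


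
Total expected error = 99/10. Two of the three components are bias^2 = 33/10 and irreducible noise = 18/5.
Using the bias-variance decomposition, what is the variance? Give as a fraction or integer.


Total error = bias^2 + variance + irreducible noise. So variance = 99/10 - 33/10 - 18/5 = 3.

3


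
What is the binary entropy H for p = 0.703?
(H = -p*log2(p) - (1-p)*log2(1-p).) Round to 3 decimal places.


H = -0.703*log2(0.703) - 0.297*log2(0.297) = 0.878.

0.878


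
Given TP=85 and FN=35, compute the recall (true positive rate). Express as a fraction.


Recall = TP / (TP + FN) = 85 / 120 = 17/24.

17/24


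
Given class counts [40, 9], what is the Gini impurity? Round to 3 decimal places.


Total = 49. Proportions: 40/49, 9/49. sum(p_i^2) = 0.7001. Gini = 1 - 0.7001 = 0.2999, which rounds to 0.300.

0.300


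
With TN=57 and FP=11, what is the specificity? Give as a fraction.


Specificity = TN / (TN + FP) = 57 / 68 = 57/68.

57/68


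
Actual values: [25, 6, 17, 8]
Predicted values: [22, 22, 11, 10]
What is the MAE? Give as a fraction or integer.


MAE = (1/4) * (|25-22|=3 + |6-22|=16 + |17-11|=6 + |8-10|=2). Sum = 27. MAE = 27/4.

27/4


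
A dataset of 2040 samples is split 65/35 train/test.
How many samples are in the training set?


Test set = 2040 * 35% = 714. Training set = 2040 - 714 = 1326.

1326


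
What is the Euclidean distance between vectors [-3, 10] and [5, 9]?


d = sqrt(sum of squared differences). (-3-5)^2=64, (10-9)^2=1. Sum = 65.

sqrt(65)


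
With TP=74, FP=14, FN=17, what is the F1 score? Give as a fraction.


Precision = 74/88 = 37/44. Recall = 74/91 = 74/91. F1 = 2*P*R/(P+R) = 148/179.

148/179


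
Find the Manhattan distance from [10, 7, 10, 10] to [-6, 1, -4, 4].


d = sum of absolute differences: |10--6|=16 + |7-1|=6 + |10--4|=14 + |10-4|=6 = 42.

42


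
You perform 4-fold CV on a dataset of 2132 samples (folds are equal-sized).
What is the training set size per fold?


Each validation fold has 2132/4 = 533 samples. Training set = 2132 - 533 = 1599.

1599


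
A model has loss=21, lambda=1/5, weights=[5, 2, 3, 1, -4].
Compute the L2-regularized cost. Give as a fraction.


L2 sq norm = sum(w^2) = 55. J = 21 + 1/5 * 55 = 32.

32


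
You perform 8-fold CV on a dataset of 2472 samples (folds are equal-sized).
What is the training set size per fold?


Each validation fold has 2472/8 = 309 samples. Training set = 2472 - 309 = 2163.

2163


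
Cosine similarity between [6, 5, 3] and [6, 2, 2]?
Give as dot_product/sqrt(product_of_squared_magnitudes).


dot = 52. |a|^2 = 70, |b|^2 = 44. cos = 52/sqrt(3080).

52/sqrt(3080)


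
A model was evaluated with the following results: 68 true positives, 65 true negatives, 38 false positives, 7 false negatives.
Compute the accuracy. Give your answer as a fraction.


Accuracy = (TP + TN) / (TP + TN + FP + FN) = (68 + 65) / 178 = 133/178.

133/178


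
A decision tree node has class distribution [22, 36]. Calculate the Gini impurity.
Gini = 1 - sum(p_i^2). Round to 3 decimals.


Total = 58. Proportions: 22/58, 36/58. sum(p_i^2) = 0.5291. Gini = 1 - 0.5291 = 0.4709, which rounds to 0.471.

0.471


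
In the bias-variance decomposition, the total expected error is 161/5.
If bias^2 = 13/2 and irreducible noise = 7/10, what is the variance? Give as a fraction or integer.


Total error = bias^2 + variance + irreducible noise. So variance = 161/5 - 13/2 - 7/10 = 25.

25


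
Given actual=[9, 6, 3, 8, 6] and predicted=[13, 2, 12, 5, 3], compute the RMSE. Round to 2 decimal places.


MSE = 26.2000. RMSE = sqrt(26.2000) = 5.12.

5.12


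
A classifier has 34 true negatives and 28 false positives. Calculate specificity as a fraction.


Specificity = TN / (TN + FP) = 34 / 62 = 17/31.

17/31


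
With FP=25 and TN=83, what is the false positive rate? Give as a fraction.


FPR = FP / (FP + TN) = 25 / 108 = 25/108.

25/108


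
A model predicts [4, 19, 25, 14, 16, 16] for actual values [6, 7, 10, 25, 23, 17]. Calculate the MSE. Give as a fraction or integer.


MSE = (1/6) * ((6-4)^2=4 + (7-19)^2=144 + (10-25)^2=225 + (25-14)^2=121 + (23-16)^2=49 + (17-16)^2=1). Sum = 544. MSE = 272/3.

272/3


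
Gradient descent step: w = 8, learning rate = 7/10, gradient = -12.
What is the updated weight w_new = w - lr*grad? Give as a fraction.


w_new = 8 - 7/10 * -12 = 8 - -42/5 = 82/5.

82/5


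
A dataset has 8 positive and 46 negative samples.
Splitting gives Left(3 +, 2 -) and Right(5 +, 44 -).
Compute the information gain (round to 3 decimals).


H(parent) = 0.6052. H(left) = 0.9710, H(right) = 0.4754. Weighted = (5/54)*0.9710 + (49/54)*0.4754 = 0.5213. IG = 0.6052 - 0.5213 = 0.0839, which rounds to 0.084.

0.084


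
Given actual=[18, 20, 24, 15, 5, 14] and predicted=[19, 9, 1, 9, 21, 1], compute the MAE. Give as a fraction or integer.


MAE = (1/6) * (|18-19|=1 + |20-9|=11 + |24-1|=23 + |15-9|=6 + |5-21|=16 + |14-1|=13). Sum = 70. MAE = 35/3.

35/3


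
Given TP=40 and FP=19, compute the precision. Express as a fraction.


Precision = TP / (TP + FP) = 40 / 59 = 40/59.

40/59


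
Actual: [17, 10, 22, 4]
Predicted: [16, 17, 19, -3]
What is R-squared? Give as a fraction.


Mean(y) = 53/4. SS_res = 108. SS_tot = 747/4. R^2 = 1 - 108/(747/4) = 35/83.

35/83


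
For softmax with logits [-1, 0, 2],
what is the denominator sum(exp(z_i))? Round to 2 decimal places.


Denom = e^-1=0.3679 + e^0=1.0000 + e^2=7.3891. Sum = 8.7570, which rounds to 8.76.

8.76


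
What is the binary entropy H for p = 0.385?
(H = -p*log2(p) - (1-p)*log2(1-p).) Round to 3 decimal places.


H = -0.385*log2(0.385) - 0.615*log2(0.615) = 0.961.

0.961


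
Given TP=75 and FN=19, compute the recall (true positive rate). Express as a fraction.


Recall = TP / (TP + FN) = 75 / 94 = 75/94.

75/94


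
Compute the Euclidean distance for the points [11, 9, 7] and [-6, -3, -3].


d = sqrt(sum of squared differences). (11--6)^2=289, (9--3)^2=144, (7--3)^2=100. Sum = 533.

sqrt(533)


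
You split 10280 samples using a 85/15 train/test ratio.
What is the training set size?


Test set = 10280 * 15% = 1542. Training set = 10280 - 1542 = 8738.

8738


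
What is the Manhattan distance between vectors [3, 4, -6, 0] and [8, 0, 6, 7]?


d = sum of absolute differences: |3-8|=5 + |4-0|=4 + |-6-6|=12 + |0-7|=7 = 28.

28


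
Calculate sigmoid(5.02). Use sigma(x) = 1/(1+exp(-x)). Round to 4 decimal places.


sigma(5.02) = 1/(1+e^(-5.02)) = 1/(1+0.006605) = 1/1.006605 = 0.9934.

0.9934


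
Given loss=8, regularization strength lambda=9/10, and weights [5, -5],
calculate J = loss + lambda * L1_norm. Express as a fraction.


L1 norm = sum(|w|) = 10. J = 8 + 9/10 * 10 = 17.

17


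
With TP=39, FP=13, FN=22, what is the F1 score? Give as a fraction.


Precision = 39/52 = 3/4. Recall = 39/61 = 39/61. F1 = 2*P*R/(P+R) = 78/113.

78/113


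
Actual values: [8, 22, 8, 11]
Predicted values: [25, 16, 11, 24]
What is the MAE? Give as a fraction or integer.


MAE = (1/4) * (|8-25|=17 + |22-16|=6 + |8-11|=3 + |11-24|=13). Sum = 39. MAE = 39/4.

39/4


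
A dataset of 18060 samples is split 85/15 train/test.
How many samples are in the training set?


Test set = 18060 * 15% = 2709. Training set = 18060 - 2709 = 15351.

15351


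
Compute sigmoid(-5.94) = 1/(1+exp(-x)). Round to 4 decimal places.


sigma(-5.94) = 1/(1+e^(5.94)) = 1/(1+379.934930) = 1/380.934930 = 0.0026.

0.0026


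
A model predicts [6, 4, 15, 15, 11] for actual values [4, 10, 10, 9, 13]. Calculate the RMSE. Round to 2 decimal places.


MSE = 21.0000. RMSE = sqrt(21.0000) = 4.58.

4.58


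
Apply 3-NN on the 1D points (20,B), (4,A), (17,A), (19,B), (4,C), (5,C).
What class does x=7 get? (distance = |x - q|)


Distances: |20-7|=13, |4-7|=3, |17-7|=10, |19-7|=12, |4-7|=3, |5-7|=2. 3 nearest: (5,C), (4,A), (4,C). Counts: {'C': 2, 'A': 1}. Majority class: C.

C


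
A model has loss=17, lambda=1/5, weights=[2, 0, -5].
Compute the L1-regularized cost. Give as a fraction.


L1 norm = sum(|w|) = 7. J = 17 + 1/5 * 7 = 92/5.

92/5


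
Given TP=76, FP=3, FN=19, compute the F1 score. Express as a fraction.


Precision = 76/79 = 76/79. Recall = 76/95 = 4/5. F1 = 2*P*R/(P+R) = 76/87.

76/87


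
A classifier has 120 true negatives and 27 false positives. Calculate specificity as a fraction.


Specificity = TN / (TN + FP) = 120 / 147 = 40/49.

40/49


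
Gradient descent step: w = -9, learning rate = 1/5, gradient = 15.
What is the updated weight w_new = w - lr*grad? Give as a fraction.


w_new = -9 - 1/5 * 15 = -9 - 3 = -12.

-12


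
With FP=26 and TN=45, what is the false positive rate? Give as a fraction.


FPR = FP / (FP + TN) = 26 / 71 = 26/71.

26/71


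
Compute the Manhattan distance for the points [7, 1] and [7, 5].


d = sum of absolute differences: |7-7|=0 + |1-5|=4 = 4.

4


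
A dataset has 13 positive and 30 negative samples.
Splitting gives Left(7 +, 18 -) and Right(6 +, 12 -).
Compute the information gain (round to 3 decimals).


H(parent) = 0.8841. H(left) = 0.8555, H(right) = 0.9183. Weighted = (25/43)*0.8555 + (18/43)*0.9183 = 0.8818. IG = 0.8841 - 0.8818 = 0.0023, which rounds to 0.002.

0.002


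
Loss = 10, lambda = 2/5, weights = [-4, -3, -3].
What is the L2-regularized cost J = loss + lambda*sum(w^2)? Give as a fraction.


L2 sq norm = sum(w^2) = 34. J = 10 + 2/5 * 34 = 118/5.

118/5


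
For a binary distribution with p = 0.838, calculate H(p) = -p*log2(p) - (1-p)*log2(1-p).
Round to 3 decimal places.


H = -0.838*log2(0.838) - 0.162*log2(0.162) = 0.639.

0.639


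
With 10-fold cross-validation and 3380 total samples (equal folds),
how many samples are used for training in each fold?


Each validation fold has 3380/10 = 338 samples. Training set = 3380 - 338 = 3042.

3042


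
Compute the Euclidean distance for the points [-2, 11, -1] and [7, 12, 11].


d = sqrt(sum of squared differences). (-2-7)^2=81, (11-12)^2=1, (-1-11)^2=144. Sum = 226.

sqrt(226)


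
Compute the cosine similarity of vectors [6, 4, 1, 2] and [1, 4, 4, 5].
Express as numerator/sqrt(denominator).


dot = 36. |a|^2 = 57, |b|^2 = 58. cos = 36/sqrt(3306).

36/sqrt(3306)


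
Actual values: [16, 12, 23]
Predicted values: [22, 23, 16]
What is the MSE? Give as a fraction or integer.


MSE = (1/3) * ((16-22)^2=36 + (12-23)^2=121 + (23-16)^2=49). Sum = 206. MSE = 206/3.

206/3


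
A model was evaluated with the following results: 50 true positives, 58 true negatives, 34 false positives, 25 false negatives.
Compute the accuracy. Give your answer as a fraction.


Accuracy = (TP + TN) / (TP + TN + FP + FN) = (50 + 58) / 167 = 108/167.

108/167


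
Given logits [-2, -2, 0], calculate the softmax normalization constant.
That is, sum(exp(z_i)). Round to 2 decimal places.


Denom = e^-2=0.1353 + e^-2=0.1353 + e^0=1.0000. Sum = 1.2706, which rounds to 1.27.

1.27


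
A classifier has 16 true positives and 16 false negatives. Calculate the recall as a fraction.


Recall = TP / (TP + FN) = 16 / 32 = 1/2.

1/2


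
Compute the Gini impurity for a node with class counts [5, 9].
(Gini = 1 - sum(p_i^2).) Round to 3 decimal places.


Total = 14. Proportions: 5/14, 9/14. sum(p_i^2) = 0.5408. Gini = 1 - 0.5408 = 0.4592, which rounds to 0.459.

0.459


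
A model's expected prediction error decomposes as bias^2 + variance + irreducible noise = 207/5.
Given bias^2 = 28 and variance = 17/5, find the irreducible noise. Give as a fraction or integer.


Total error = bias^2 + variance + irreducible noise. So irreducible noise = 207/5 - 28 - 17/5 = 10.

10


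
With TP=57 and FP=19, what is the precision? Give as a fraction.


Precision = TP / (TP + FP) = 57 / 76 = 3/4.

3/4


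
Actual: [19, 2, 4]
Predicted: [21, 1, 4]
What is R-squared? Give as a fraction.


Mean(y) = 25/3. SS_res = 5. SS_tot = 518/3. R^2 = 1 - 5/(518/3) = 503/518.

503/518


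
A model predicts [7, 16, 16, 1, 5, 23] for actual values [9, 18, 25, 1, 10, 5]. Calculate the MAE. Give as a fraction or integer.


MAE = (1/6) * (|9-7|=2 + |18-16|=2 + |25-16|=9 + |1-1|=0 + |10-5|=5 + |5-23|=18). Sum = 36. MAE = 6.

6


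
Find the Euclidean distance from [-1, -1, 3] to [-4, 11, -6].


d = sqrt(sum of squared differences). (-1--4)^2=9, (-1-11)^2=144, (3--6)^2=81. Sum = 234.

sqrt(234)


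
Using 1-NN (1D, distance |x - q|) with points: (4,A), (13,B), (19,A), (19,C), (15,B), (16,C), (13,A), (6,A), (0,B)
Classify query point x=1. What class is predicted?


Distances: |4-1|=3, |13-1|=12, |19-1|=18, |19-1|=18, |15-1|=14, |16-1|=15, |13-1|=12, |6-1|=5, |0-1|=1. 1 nearest: (0,B). Counts: {'B': 1}. Majority class: B.

B


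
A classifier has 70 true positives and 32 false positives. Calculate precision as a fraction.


Precision = TP / (TP + FP) = 70 / 102 = 35/51.

35/51


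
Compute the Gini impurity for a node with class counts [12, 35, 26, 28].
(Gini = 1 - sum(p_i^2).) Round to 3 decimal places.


Total = 101. Proportions: 12/101, 35/101, 26/101, 28/101. sum(p_i^2) = 0.2773. Gini = 1 - 0.2773 = 0.7227, which rounds to 0.723.

0.723


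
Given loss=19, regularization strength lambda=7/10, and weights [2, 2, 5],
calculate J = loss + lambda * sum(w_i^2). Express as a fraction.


L2 sq norm = sum(w^2) = 33. J = 19 + 7/10 * 33 = 421/10.

421/10


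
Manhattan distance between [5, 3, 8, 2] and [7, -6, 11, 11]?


d = sum of absolute differences: |5-7|=2 + |3--6|=9 + |8-11|=3 + |2-11|=9 = 23.

23


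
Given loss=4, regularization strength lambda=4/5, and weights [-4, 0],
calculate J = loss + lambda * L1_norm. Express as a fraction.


L1 norm = sum(|w|) = 4. J = 4 + 4/5 * 4 = 36/5.

36/5


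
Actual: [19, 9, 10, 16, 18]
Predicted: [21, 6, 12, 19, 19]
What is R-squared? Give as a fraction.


Mean(y) = 72/5. SS_res = 27. SS_tot = 426/5. R^2 = 1 - 27/(426/5) = 97/142.

97/142


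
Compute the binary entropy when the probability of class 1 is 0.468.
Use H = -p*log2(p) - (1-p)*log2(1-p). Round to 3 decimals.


H = -0.468*log2(0.468) - 0.532*log2(0.532) = 0.997.

0.997


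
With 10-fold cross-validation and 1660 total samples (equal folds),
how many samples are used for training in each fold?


Each validation fold has 1660/10 = 166 samples. Training set = 1660 - 166 = 1494.

1494


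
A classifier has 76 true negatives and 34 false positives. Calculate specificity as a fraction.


Specificity = TN / (TN + FP) = 76 / 110 = 38/55.

38/55


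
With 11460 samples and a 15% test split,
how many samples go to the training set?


Test set = 11460 * 15% = 1719. Training set = 11460 - 1719 = 9741.

9741


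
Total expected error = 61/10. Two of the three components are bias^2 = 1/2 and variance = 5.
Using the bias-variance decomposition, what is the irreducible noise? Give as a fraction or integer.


Total error = bias^2 + variance + irreducible noise. So irreducible noise = 61/10 - 1/2 - 5 = 3/5.

3/5


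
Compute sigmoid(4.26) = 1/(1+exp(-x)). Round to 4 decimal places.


sigma(4.26) = 1/(1+e^(-4.26)) = 1/(1+0.014122) = 1/1.014122 = 0.9861.

0.9861


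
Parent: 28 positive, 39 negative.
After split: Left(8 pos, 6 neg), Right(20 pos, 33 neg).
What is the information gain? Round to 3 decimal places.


H(parent) = 0.9805. H(left) = 0.9852, H(right) = 0.9562. Weighted = (14/67)*0.9852 + (53/67)*0.9562 = 0.9623. IG = 0.9805 - 0.9623 = 0.0182, which rounds to 0.018.

0.018


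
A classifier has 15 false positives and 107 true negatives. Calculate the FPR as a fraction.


FPR = FP / (FP + TN) = 15 / 122 = 15/122.

15/122


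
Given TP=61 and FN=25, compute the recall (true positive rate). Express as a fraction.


Recall = TP / (TP + FN) = 61 / 86 = 61/86.

61/86


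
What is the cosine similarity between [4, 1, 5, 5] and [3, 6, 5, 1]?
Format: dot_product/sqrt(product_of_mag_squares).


dot = 48. |a|^2 = 67, |b|^2 = 71. cos = 48/sqrt(4757).

48/sqrt(4757)


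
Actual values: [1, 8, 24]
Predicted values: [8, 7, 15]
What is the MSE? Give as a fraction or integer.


MSE = (1/3) * ((1-8)^2=49 + (8-7)^2=1 + (24-15)^2=81). Sum = 131. MSE = 131/3.

131/3


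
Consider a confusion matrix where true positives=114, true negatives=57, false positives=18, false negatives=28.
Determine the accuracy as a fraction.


Accuracy = (TP + TN) / (TP + TN + FP + FN) = (114 + 57) / 217 = 171/217.

171/217


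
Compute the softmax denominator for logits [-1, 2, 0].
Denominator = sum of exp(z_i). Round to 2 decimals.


Denom = e^-1=0.3679 + e^2=7.3891 + e^0=1.0000. Sum = 8.7570, which rounds to 8.76.

8.76


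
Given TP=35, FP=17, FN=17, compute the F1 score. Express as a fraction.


Precision = 35/52 = 35/52. Recall = 35/52 = 35/52. F1 = 2*P*R/(P+R) = 35/52.

35/52


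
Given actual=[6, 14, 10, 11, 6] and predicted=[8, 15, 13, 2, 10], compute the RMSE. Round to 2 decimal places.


MSE = 22.2000. RMSE = sqrt(22.2000) = 4.71.

4.71


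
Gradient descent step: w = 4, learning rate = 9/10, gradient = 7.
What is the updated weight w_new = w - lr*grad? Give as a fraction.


w_new = 4 - 9/10 * 7 = 4 - 63/10 = -23/10.

-23/10


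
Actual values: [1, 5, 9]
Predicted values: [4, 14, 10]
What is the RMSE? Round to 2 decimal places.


MSE = 30.3333. RMSE = sqrt(30.3333) = 5.51.

5.51


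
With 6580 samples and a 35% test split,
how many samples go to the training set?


Test set = 6580 * 35% = 2303. Training set = 6580 - 2303 = 4277.

4277


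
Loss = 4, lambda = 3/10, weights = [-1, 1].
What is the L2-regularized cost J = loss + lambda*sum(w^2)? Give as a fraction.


L2 sq norm = sum(w^2) = 2. J = 4 + 3/10 * 2 = 23/5.

23/5


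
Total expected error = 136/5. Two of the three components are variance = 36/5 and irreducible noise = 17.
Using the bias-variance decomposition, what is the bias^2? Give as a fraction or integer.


Total error = bias^2 + variance + irreducible noise. So bias^2 = 136/5 - 36/5 - 17 = 3.

3


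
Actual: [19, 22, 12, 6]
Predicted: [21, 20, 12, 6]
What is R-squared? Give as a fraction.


Mean(y) = 59/4. SS_res = 8. SS_tot = 619/4. R^2 = 1 - 8/(619/4) = 587/619.

587/619


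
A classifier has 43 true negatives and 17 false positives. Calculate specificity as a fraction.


Specificity = TN / (TN + FP) = 43 / 60 = 43/60.

43/60


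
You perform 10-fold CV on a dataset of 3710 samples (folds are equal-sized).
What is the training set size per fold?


Each validation fold has 3710/10 = 371 samples. Training set = 3710 - 371 = 3339.

3339


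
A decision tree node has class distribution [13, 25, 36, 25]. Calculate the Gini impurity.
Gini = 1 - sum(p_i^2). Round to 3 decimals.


Total = 99. Proportions: 13/99, 25/99, 36/99, 25/99. sum(p_i^2) = 0.2770. Gini = 1 - 0.2770 = 0.7230, which rounds to 0.723.

0.723


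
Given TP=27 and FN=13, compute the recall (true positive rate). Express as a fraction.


Recall = TP / (TP + FN) = 27 / 40 = 27/40.

27/40


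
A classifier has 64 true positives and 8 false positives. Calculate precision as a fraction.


Precision = TP / (TP + FP) = 64 / 72 = 8/9.

8/9


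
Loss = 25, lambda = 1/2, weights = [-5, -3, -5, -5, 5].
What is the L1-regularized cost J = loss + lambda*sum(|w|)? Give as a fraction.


L1 norm = sum(|w|) = 23. J = 25 + 1/2 * 23 = 73/2.

73/2


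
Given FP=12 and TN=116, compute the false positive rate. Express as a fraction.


FPR = FP / (FP + TN) = 12 / 128 = 3/32.

3/32


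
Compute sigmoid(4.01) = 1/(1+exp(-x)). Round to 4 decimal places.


sigma(4.01) = 1/(1+e^(-4.01)) = 1/(1+0.018133) = 1/1.018133 = 0.9822.

0.9822


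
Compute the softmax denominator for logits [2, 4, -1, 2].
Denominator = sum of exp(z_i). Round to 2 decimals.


Denom = e^2=7.3891 + e^4=54.5982 + e^-1=0.3679 + e^2=7.3891. Sum = 69.7443, which rounds to 69.74.

69.74


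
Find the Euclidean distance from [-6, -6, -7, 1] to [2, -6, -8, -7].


d = sqrt(sum of squared differences). (-6-2)^2=64, (-6--6)^2=0, (-7--8)^2=1, (1--7)^2=64. Sum = 129.

sqrt(129)


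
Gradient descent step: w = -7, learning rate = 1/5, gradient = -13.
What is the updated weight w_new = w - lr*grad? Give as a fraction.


w_new = -7 - 1/5 * -13 = -7 - -13/5 = -22/5.

-22/5


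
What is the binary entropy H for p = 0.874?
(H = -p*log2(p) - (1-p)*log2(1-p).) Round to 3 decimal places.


H = -0.874*log2(0.874) - 0.126*log2(0.126) = 0.546.

0.546


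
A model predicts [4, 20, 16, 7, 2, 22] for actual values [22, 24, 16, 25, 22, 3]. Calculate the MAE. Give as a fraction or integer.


MAE = (1/6) * (|22-4|=18 + |24-20|=4 + |16-16|=0 + |25-7|=18 + |22-2|=20 + |3-22|=19). Sum = 79. MAE = 79/6.

79/6


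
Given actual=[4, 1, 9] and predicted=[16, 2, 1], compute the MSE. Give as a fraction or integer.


MSE = (1/3) * ((4-16)^2=144 + (1-2)^2=1 + (9-1)^2=64). Sum = 209. MSE = 209/3.

209/3


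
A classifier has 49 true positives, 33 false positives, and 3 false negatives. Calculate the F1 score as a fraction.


Precision = 49/82 = 49/82. Recall = 49/52 = 49/52. F1 = 2*P*R/(P+R) = 49/67.

49/67


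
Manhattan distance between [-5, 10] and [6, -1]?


d = sum of absolute differences: |-5-6|=11 + |10--1|=11 = 22.

22


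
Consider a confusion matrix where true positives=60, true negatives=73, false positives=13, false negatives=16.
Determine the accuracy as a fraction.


Accuracy = (TP + TN) / (TP + TN + FP + FN) = (60 + 73) / 162 = 133/162.

133/162


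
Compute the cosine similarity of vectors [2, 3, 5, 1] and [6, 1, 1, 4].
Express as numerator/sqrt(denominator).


dot = 24. |a|^2 = 39, |b|^2 = 54. cos = 24/sqrt(2106).

24/sqrt(2106)


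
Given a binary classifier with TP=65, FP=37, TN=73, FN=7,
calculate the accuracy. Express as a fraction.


Accuracy = (TP + TN) / (TP + TN + FP + FN) = (65 + 73) / 182 = 69/91.

69/91


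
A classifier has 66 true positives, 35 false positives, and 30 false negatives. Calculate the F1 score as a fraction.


Precision = 66/101 = 66/101. Recall = 66/96 = 11/16. F1 = 2*P*R/(P+R) = 132/197.

132/197


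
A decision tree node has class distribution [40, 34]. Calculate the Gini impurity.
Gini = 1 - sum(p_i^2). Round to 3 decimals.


Total = 74. Proportions: 40/74, 34/74. sum(p_i^2) = 0.5033. Gini = 1 - 0.5033 = 0.4967, which rounds to 0.497.

0.497


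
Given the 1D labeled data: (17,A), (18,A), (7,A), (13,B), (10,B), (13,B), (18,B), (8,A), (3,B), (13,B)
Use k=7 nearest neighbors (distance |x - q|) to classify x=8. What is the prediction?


Distances: |17-8|=9, |18-8|=10, |7-8|=1, |13-8|=5, |10-8|=2, |13-8|=5, |18-8|=10, |8-8|=0, |3-8|=5, |13-8|=5. 7 nearest: (8,A), (7,A), (10,B), (13,B), (13,B), (3,B), (13,B). Counts: {'A': 2, 'B': 5}. Majority class: B.

B


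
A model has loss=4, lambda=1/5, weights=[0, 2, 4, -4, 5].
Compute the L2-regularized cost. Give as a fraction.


L2 sq norm = sum(w^2) = 61. J = 4 + 1/5 * 61 = 81/5.

81/5


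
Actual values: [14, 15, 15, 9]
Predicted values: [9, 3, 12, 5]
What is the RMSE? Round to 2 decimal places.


MSE = 48.5000. RMSE = sqrt(48.5000) = 6.96.

6.96


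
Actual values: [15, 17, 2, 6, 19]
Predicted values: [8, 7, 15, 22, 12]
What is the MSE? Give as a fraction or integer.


MSE = (1/5) * ((15-8)^2=49 + (17-7)^2=100 + (2-15)^2=169 + (6-22)^2=256 + (19-12)^2=49). Sum = 623. MSE = 623/5.

623/5


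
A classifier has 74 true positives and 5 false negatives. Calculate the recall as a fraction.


Recall = TP / (TP + FN) = 74 / 79 = 74/79.

74/79


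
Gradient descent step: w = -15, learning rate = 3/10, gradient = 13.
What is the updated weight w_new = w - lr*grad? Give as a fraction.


w_new = -15 - 3/10 * 13 = -15 - 39/10 = -189/10.

-189/10


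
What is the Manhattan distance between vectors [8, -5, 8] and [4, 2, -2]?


d = sum of absolute differences: |8-4|=4 + |-5-2|=7 + |8--2|=10 = 21.

21


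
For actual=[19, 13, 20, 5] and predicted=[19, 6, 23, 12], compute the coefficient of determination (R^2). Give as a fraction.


Mean(y) = 57/4. SS_res = 107. SS_tot = 571/4. R^2 = 1 - 107/(571/4) = 143/571.

143/571


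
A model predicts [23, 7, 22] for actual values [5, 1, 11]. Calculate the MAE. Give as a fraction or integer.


MAE = (1/3) * (|5-23|=18 + |1-7|=6 + |11-22|=11). Sum = 35. MAE = 35/3.

35/3


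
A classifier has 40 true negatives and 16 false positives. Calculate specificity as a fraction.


Specificity = TN / (TN + FP) = 40 / 56 = 5/7.

5/7


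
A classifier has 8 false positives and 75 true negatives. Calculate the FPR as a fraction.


FPR = FP / (FP + TN) = 8 / 83 = 8/83.

8/83


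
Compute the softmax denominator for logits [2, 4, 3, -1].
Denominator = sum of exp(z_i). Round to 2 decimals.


Denom = e^2=7.3891 + e^4=54.5982 + e^3=20.0855 + e^-1=0.3679. Sum = 82.4407, which rounds to 82.44.

82.44


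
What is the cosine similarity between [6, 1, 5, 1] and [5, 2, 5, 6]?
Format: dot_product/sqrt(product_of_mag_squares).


dot = 63. |a|^2 = 63, |b|^2 = 90. cos = 63/sqrt(5670).

63/sqrt(5670)


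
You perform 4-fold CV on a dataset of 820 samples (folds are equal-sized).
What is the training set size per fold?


Each validation fold has 820/4 = 205 samples. Training set = 820 - 205 = 615.

615


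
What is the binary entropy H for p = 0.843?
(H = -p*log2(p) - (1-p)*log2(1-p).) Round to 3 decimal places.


H = -0.843*log2(0.843) - 0.157*log2(0.157) = 0.627.

0.627


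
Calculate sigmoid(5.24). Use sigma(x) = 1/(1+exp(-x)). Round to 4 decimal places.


sigma(5.24) = 1/(1+e^(-5.24)) = 1/(1+0.005300) = 1/1.005300 = 0.9947.

0.9947


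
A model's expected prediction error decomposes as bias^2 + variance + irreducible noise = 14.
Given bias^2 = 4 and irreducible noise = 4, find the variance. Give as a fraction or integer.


Total error = bias^2 + variance + irreducible noise. So variance = 14 - 4 - 4 = 6.

6


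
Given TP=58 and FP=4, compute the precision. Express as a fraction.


Precision = TP / (TP + FP) = 58 / 62 = 29/31.

29/31


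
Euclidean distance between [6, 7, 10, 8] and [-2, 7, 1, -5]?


d = sqrt(sum of squared differences). (6--2)^2=64, (7-7)^2=0, (10-1)^2=81, (8--5)^2=169. Sum = 314.

sqrt(314)


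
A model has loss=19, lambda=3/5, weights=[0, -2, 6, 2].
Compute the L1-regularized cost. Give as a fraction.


L1 norm = sum(|w|) = 10. J = 19 + 3/5 * 10 = 25.

25


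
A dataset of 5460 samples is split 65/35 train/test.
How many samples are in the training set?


Test set = 5460 * 35% = 1911. Training set = 5460 - 1911 = 3549.

3549


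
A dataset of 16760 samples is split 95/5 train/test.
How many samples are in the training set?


Test set = 16760 * 5% = 838. Training set = 16760 - 838 = 15922.

15922


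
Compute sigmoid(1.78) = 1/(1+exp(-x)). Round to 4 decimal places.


sigma(1.78) = 1/(1+e^(-1.78)) = 1/(1+0.168638) = 1/1.168638 = 0.8557.

0.8557


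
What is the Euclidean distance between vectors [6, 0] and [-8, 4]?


d = sqrt(sum of squared differences). (6--8)^2=196, (0-4)^2=16. Sum = 212.

sqrt(212)


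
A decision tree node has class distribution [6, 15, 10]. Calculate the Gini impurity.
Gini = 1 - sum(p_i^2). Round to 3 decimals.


Total = 31. Proportions: 6/31, 15/31, 10/31. sum(p_i^2) = 0.3757. Gini = 1 - 0.3757 = 0.6243, which rounds to 0.624.

0.624


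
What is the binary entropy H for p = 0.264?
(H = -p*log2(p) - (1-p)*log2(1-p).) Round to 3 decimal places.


H = -0.264*log2(0.264) - 0.736*log2(0.736) = 0.833.

0.833


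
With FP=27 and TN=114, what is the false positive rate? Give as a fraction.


FPR = FP / (FP + TN) = 27 / 141 = 9/47.

9/47


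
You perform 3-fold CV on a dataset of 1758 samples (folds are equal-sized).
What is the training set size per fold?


Each validation fold has 1758/3 = 586 samples. Training set = 1758 - 586 = 1172.

1172


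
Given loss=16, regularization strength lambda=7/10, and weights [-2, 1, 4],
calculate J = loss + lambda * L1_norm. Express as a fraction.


L1 norm = sum(|w|) = 7. J = 16 + 7/10 * 7 = 209/10.

209/10
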